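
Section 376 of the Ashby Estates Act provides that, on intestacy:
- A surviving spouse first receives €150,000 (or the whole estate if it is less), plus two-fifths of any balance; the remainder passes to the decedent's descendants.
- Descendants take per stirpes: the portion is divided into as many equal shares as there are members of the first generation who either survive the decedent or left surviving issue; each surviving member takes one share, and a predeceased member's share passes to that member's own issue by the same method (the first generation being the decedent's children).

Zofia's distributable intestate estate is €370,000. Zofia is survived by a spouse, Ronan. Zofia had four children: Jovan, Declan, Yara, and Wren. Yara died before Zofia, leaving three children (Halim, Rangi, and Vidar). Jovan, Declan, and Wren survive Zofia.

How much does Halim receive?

Halim receives €11,000.

Ronan first takes €150,000, leaving a balance of €220,000. Ronan then takes two-fifths of the balance (€88,000), for a total of €238,000. The remaining €132,000 passes to the descendants.
The descendants' portion (€132,000) is divided into 4 shares of €33,000: Jovan, Declan, and Wren each take €33,000; Yara's €33,000 share passes to Yara's issue.
Yara's share (€33,000) is divided into 3 shares of €11,000: Halim, Rangi, and Vidar each take €11,000.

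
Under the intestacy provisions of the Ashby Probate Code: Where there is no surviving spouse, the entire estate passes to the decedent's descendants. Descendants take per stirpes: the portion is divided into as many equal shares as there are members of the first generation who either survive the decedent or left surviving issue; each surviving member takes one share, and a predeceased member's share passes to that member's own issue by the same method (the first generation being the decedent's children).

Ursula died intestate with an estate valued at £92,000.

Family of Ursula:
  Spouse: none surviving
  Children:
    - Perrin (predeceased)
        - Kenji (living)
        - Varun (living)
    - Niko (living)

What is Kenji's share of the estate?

Kenji receives £23,000.

The entire £92,000 passes to the descendants.
That amount (£92,000) is divided into 2 shares of £46,000: Niko takes £46,000; Perrin's £46,000 share passes to Perrin's issue.
Perrin's share (£46,000) is divided into 2 shares of £23,000: Kenji and Varun each take £23,000.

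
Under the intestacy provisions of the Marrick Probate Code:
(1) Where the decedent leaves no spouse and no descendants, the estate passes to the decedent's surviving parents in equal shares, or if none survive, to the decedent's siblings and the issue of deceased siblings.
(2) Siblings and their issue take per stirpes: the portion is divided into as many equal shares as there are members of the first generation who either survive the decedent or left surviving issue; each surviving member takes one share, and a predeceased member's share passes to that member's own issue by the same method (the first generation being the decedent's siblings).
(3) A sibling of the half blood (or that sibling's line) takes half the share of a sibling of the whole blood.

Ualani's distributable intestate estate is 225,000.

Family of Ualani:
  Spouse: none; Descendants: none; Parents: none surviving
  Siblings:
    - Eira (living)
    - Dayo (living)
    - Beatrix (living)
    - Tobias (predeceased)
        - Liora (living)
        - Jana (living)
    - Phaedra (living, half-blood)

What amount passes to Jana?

The entire 225,000 passes to the siblings and their issue.
Counting each half-blood sibling's line as half a unit, there are 9/2 units in 225,000, so one unit is 50,000. Whole-blood lines (Eira, Dayo, Beatrix, and Tobias) take 50,000 each; half-blood lines (Phaedra) take 25,000 each.
Tobias's share (50,000) is divided into 2 shares of 25,000: Liora and Jana each take 25,000.

Jana receives 25,000.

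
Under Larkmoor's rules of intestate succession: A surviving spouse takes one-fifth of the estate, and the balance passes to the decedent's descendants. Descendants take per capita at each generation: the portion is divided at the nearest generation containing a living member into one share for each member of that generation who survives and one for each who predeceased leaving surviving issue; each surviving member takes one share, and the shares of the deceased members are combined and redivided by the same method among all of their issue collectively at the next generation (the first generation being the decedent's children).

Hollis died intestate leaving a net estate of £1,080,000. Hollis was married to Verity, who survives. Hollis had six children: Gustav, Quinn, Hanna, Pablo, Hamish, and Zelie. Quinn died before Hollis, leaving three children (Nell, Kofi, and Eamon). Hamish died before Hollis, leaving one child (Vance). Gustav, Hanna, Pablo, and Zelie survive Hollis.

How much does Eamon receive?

Eamon receives £72,000.

Verity takes one-fifth of £1,080,000 = £216,000. The remaining £864,000 passes to the descendants.
The descendants' portion (£864,000) is divided at the children's generation into 6 shares of £144,000. Gustav, Hanna, Pablo, and Zelie each take £144,000. The 2 shares of the deceased (Quinn and Hamish) are combined into a pool of £288,000.
That pool (£288,000) is divided at the grandchildren's generation equally among Nell, Kofi, Eamon, and Vance: £72,000 each.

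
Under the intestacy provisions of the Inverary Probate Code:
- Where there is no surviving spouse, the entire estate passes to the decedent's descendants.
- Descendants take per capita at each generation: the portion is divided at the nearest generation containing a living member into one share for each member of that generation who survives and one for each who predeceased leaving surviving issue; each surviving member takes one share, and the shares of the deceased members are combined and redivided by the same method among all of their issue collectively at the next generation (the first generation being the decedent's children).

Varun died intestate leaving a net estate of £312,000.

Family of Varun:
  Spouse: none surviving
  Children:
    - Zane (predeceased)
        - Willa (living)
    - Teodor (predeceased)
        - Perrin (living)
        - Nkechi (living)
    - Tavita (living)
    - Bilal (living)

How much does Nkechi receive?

The entire £312,000 passes to the descendants.
That amount (£312,000) is divided at the children's generation into 4 shares of £78,000. Tavita and Bilal each take £78,000. The 2 shares of the deceased (Zane and Teodor) are combined into a pool of £156,000.
That pool (£156,000) is divided at the grandchildren's generation equally among Willa, Perrin, and Nkechi: £52,000 each.

Nkechi receives £52,000.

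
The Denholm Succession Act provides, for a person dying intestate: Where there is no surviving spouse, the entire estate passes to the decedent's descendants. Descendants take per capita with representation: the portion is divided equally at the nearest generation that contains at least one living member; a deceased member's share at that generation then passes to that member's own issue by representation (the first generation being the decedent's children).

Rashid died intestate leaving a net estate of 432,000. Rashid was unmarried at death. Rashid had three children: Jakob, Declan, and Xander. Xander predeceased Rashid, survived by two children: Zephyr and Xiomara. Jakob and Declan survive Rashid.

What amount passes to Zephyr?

Zephyr receives 72,000.

The entire 432,000 passes to the descendants.
That amount (432,000) is divided into 3 shares of 144,000: Jakob and Declan each take 144,000; Xander's 144,000 share passes to Xander's issue.
Xander's share (144,000) is divided into 2 shares of 72,000: Zephyr and Xiomara each take 72,000.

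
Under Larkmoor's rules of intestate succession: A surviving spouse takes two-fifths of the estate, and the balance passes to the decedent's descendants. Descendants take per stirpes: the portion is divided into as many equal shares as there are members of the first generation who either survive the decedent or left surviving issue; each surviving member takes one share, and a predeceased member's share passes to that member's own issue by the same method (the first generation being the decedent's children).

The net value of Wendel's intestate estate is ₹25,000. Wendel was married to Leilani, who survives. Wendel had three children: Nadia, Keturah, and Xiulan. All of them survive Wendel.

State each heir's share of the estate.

Leilani takes two-fifths of ₹25,000 = ₹10,000. The remaining ₹15,000 passes to the descendants.
The descendants' portion (₹15,000) is divided into 3 shares of ₹5,000: Nadia, Keturah, and Xiulan each take ₹5,000.

Leilani: ₹10,000; Nadia: ₹5,000; Keturah: ₹5,000; Xiulan: ₹5,000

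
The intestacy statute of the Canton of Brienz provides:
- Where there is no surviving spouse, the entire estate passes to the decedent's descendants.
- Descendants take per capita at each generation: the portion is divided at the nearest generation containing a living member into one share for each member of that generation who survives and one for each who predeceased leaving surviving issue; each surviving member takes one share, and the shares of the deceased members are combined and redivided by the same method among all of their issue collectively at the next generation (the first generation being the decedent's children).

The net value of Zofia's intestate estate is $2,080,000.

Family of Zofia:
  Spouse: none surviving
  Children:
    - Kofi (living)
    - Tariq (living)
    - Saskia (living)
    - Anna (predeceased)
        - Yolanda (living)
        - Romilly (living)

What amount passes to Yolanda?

Yolanda receives $260,000.

The entire $2,080,000 passes to the descendants.
That amount ($2,080,000) is divided at the children's generation into 4 shares of $520,000. Kofi, Tariq, and Saskia each take $520,000. The remaining share for the deceased Anna ($520,000) is carried to the next generation.
That pool ($520,000) is divided at the grandchildren's generation equally among Yolanda and Romilly: $260,000 each.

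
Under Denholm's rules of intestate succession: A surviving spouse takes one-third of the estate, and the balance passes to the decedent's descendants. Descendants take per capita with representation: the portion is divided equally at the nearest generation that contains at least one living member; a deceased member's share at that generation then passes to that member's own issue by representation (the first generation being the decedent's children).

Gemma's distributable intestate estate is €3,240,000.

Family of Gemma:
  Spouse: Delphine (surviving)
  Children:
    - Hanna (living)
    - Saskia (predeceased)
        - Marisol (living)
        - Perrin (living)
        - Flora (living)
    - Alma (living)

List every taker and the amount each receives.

Delphine takes one-third of €3,240,000 = €1,080,000. The remaining €2,160,000 passes to the descendants.
The descendants' portion (€2,160,000) is divided into 3 shares of €720,000: Hanna and Alma each take €720,000; Saskia's €720,000 share passes to Saskia's issue.
Saskia's share (€720,000) is divided into 3 shares of €240,000: Marisol, Perrin, and Flora each take €240,000.

Delphine: €1,080,000; Hanna: €720,000; Marisol: €240,000; Perrin: €240,000; Flora: €240,000; Alma: €720,000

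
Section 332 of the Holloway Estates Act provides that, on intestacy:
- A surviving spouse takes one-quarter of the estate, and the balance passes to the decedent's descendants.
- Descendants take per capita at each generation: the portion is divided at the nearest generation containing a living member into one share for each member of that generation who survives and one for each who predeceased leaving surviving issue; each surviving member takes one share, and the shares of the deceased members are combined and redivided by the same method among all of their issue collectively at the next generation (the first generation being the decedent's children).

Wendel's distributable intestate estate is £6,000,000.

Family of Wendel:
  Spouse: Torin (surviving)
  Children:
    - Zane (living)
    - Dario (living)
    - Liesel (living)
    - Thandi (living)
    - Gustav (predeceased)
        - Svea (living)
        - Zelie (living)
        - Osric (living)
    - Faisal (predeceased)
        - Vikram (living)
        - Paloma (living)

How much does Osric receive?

Torin takes one-quarter of £6,000,000 = £1,500,000. The remaining £4,500,000 passes to the descendants.
The descendants' portion (£4,500,000) is divided at the children's generation into 6 shares of £750,000. Zane, Dario, Liesel, and Thandi each take £750,000. The 2 shares of the deceased (Gustav and Faisal) are combined into a pool of £1,500,000.
That pool (£1,500,000) is divided at the grandchildren's generation equally among Svea, Zelie, Osric, Vikram, and Paloma: £300,000 each.

Osric receives £300,000.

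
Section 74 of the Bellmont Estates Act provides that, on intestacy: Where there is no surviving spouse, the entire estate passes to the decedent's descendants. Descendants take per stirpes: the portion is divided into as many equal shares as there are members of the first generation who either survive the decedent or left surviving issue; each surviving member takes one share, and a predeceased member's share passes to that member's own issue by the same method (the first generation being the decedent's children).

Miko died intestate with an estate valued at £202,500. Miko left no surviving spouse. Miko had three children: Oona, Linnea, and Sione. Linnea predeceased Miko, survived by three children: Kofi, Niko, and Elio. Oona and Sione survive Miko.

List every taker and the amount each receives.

Oona: £67,500; Kofi: £22,500; Niko: £22,500; Elio: £22,500; Sione: £67,500

The entire £202,500 passes to the descendants.
That amount (£202,500) is divided into 3 shares of £67,500: Oona and Sione each take £67,500; Linnea's £67,500 share passes to Linnea's issue.
Linnea's share (£67,500) is divided into 3 shares of £22,500: Kofi, Niko, and Elio each take £22,500.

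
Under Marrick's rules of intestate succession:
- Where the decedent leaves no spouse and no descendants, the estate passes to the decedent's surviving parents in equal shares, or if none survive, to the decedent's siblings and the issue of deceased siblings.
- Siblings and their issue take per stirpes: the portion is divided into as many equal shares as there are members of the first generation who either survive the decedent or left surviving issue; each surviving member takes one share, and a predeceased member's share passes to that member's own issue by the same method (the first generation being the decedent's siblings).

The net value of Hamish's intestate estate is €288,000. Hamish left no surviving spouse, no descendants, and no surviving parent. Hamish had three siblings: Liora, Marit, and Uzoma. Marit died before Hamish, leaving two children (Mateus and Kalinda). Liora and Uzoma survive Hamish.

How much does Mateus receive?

Mateus receives €48,000.

The entire €288,000 passes to the siblings and their issue.
That amount (€288,000) is divided into 3 shares of €96,000: Liora and Uzoma each take €96,000; Marit's €96,000 share passes to Marit's issue.
Marit's share (€96,000) is divided into 2 shares of €48,000: Mateus and Kalinda each take €48,000.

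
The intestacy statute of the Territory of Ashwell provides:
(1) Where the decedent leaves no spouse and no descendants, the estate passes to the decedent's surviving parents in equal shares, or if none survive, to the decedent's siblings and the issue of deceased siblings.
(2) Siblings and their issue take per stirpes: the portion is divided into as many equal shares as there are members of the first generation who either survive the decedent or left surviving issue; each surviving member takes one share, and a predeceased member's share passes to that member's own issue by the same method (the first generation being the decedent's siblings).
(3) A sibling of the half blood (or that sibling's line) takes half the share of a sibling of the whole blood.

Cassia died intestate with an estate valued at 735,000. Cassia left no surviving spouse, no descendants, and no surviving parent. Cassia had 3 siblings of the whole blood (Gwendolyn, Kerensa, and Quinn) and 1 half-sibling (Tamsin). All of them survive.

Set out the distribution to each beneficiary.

Gwendolyn: 210,000; Kerensa: 210,000; Quinn: 210,000; Tamsin: 105,000

The entire 735,000 passes to the siblings and their issue.
Counting each half-blood sibling's line as half a unit, there are 7/2 units in 735,000, so one unit is 210,000. Whole-blood lines (Gwendolyn, Kerensa, and Quinn) take 210,000 each; half-blood lines (Tamsin) take 105,000 each.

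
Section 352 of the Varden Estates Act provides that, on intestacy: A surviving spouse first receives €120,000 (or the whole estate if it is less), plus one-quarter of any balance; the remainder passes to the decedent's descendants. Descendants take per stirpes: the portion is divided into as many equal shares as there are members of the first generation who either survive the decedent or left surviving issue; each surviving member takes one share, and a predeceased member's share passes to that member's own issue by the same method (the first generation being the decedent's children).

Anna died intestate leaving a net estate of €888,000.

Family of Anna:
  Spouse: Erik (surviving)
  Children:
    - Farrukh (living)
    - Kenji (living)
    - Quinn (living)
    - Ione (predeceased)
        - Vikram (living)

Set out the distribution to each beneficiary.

Erik first takes €120,000, leaving a balance of €768,000. Erik then takes one-quarter of the balance (€192,000), for a total of €312,000. The remaining €576,000 passes to the descendants.
The descendants' portion (€576,000) is divided into 4 shares of €144,000: Farrukh, Kenji, and Quinn each take €144,000; Ione's €144,000 share passes to Ione's issue.
Ione's share (€144,000) passes entirely to Vikram.

Erik: €312,000; Farrukh: €144,000; Kenji: €144,000; Quinn: €144,000; Vikram: €144,000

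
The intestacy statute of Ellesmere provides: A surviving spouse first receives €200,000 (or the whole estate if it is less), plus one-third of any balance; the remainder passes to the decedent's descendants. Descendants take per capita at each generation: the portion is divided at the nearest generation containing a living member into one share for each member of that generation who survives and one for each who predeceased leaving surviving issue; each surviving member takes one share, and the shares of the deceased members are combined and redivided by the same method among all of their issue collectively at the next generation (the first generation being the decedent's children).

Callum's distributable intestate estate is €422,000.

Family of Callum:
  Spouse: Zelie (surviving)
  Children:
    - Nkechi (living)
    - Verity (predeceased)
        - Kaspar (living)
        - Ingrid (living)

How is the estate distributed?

Zelie first takes €200,000, leaving a balance of €222,000. Zelie then takes one-third of the balance (€74,000), for a total of €274,000. The remaining €148,000 passes to the descendants.
The descendants' portion (€148,000) is divided at the children's generation into 2 shares of €74,000. Nkechi takes €74,000. The remaining share for the deceased Verity (€74,000) is carried to the next generation.
That pool (€74,000) is divided at the grandchildren's generation equally among Kaspar and Ingrid: €37,000 each.

Zelie: €274,000; Nkechi: €74,000; Kaspar: €37,000; Ingrid: €37,000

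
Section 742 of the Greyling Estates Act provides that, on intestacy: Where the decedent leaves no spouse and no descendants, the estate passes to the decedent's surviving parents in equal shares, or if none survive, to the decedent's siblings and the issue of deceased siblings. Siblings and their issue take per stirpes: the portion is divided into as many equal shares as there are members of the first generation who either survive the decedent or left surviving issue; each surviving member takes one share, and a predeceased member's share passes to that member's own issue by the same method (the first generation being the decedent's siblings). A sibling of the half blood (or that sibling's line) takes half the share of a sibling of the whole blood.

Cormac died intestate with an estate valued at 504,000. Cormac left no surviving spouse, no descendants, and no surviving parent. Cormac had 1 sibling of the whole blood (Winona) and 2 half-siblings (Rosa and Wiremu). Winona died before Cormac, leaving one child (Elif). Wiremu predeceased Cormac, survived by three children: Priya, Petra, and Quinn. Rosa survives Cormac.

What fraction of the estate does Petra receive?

Petra receives 1/12 of the estate.

The entire 504,000 passes to the siblings and their issue.
Counting each half-blood sibling's line as half a unit, there are 2 units in 504,000, so one unit is 252,000. Whole-blood lines (Winona) take 252,000 each; half-blood lines (Rosa and Wiremu) take 126,000 each.
Winona's share (252,000) passes entirely to Elif.
Wiremu's share (126,000) is divided into 3 shares of 42,000: Priya, Petra, and Quinn each take 42,000.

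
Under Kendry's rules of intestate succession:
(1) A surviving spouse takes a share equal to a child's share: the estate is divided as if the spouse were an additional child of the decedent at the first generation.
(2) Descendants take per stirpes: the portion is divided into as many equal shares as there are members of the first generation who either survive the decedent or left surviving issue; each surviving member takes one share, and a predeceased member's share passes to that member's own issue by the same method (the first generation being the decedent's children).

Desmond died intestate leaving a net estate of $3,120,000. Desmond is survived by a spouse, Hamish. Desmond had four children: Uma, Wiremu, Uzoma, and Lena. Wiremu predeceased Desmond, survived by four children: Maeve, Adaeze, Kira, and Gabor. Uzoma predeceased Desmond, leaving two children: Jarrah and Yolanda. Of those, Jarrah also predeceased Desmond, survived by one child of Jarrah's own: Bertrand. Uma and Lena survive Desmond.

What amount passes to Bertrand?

The spouse counts as an additional share at the children's level, so there are 5 primary shares of $624,000. Hamish takes one such share ($624,000).
The children's combined portion ($2,496,000) is divided into 4 shares of $624,000: Uma and Lena each take $624,000; Wiremu's $624,000 share passes to Wiremu's issue; Uzoma's $624,000 share passes to Uzoma's issue.
Wiremu's share ($624,000) is divided into 4 shares of $156,000: Maeve, Adaeze, Kira, and Gabor each take $156,000.
Uzoma's share ($624,000) is divided into 2 shares of $312,000: Yolanda takes $312,000; Jarrah's $312,000 share passes to Jarrah's issue.
Jarrah's share ($312,000) passes entirely to Bertrand.

Bertrand receives $312,000.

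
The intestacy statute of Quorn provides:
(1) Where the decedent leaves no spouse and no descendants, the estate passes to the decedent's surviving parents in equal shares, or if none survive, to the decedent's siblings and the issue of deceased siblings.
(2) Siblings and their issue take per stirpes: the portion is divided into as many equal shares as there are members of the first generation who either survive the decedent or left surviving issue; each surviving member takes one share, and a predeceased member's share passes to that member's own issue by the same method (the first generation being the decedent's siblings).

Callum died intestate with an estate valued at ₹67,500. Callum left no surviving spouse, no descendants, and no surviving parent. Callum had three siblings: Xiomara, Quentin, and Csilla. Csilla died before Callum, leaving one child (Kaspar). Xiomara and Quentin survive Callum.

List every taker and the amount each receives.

The entire ₹67,500 passes to the siblings and their issue.
That amount (₹67,500) is divided into 3 shares of ₹22,500: Xiomara and Quentin each take ₹22,500; Csilla's ₹22,500 share passes to Csilla's issue.
Csilla's share (₹22,500) passes entirely to Kaspar.

Xiomara: ₹22,500; Quentin: ₹22,500; Kaspar: ₹22,500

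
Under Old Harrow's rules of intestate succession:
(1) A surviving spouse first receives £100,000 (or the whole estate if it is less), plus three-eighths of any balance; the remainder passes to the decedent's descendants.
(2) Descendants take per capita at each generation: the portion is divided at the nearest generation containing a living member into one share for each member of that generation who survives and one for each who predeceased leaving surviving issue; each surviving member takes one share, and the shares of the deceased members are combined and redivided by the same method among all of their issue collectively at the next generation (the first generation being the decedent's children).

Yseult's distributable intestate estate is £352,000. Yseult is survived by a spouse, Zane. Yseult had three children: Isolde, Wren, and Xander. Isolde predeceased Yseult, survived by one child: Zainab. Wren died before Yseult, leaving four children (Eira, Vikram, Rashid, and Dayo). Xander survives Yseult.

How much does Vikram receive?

Zane first takes £100,000, leaving a balance of £252,000. Zane then takes three-eighths of the balance (£94,500), for a total of £194,500. The remaining £157,500 passes to the descendants.
The descendants' portion (£157,500) is divided at the children's generation into 3 shares of £52,500. Xander takes £52,500. The 2 shares of the deceased (Isolde and Wren) are combined into a pool of £105,000.
That pool (£105,000) is divided at the grandchildren's generation equally among Zainab, Eira, Vikram, Rashid, and Dayo: £21,000 each.

Vikram receives £21,000.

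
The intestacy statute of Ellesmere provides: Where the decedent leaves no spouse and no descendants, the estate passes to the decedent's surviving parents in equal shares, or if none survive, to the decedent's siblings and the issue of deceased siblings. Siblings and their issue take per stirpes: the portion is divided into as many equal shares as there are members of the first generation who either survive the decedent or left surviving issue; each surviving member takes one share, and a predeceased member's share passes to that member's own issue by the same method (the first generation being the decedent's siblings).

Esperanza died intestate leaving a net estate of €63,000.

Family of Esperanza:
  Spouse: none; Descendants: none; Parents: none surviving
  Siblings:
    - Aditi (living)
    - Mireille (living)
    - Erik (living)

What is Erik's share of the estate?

Erik receives €21,000.

The entire €63,000 passes to the siblings and their issue.
That amount (€63,000) is divided into 3 shares of €21,000: Aditi, Mireille, and Erik each take €21,000.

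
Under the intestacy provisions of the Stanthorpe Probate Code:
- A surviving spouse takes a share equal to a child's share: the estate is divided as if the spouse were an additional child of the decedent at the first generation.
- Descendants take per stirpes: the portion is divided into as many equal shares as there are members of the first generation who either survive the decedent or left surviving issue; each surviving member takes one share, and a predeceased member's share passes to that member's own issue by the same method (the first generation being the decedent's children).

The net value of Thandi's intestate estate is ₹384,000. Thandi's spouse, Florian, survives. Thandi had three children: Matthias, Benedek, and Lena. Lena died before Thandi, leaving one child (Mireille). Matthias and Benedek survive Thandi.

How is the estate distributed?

Florian: ₹96,000; Matthias: ₹96,000; Benedek: ₹96,000; Mireille: ₹96,000

The spouse counts as an additional share at the children's level, so there are 4 primary shares of ₹96,000. Florian takes one such share (₹96,000).
The children's combined portion (₹288,000) is divided into 3 shares of ₹96,000: Matthias and Benedek each take ₹96,000; Lena's ₹96,000 share passes to Lena's issue.
Lena's share (₹96,000) passes entirely to Mireille.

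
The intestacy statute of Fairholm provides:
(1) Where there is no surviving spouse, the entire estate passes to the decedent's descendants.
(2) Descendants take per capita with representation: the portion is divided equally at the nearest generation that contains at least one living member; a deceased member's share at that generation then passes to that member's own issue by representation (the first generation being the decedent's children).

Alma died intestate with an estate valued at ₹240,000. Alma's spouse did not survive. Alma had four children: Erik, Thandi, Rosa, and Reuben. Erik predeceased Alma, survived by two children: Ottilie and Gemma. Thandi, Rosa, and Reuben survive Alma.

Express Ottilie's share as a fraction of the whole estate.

Ottilie receives 1/8 of the estate.

The entire ₹240,000 passes to the descendants.
That amount (₹240,000) is divided into 4 shares of ₹60,000: Thandi, Rosa, and Reuben each take ₹60,000; Erik's ₹60,000 share passes to Erik's issue.
Erik's share (₹60,000) is divided into 2 shares of ₹30,000: Ottilie and Gemma each take ₹30,000.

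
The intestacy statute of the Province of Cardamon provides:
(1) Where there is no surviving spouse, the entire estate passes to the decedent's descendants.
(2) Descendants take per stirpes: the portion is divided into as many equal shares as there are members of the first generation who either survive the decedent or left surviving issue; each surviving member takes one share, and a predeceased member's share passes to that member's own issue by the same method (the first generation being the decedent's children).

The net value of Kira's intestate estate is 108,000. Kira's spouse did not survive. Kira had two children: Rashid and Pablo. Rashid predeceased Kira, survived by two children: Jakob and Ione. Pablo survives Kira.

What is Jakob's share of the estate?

Jakob receives 27,000.

The entire 108,000 passes to the descendants.
That amount (108,000) is divided into 2 shares of 54,000: Pablo takes 54,000; Rashid's 54,000 share passes to Rashid's issue.
Rashid's share (54,000) is divided into 2 shares of 27,000: Jakob and Ione each take 27,000.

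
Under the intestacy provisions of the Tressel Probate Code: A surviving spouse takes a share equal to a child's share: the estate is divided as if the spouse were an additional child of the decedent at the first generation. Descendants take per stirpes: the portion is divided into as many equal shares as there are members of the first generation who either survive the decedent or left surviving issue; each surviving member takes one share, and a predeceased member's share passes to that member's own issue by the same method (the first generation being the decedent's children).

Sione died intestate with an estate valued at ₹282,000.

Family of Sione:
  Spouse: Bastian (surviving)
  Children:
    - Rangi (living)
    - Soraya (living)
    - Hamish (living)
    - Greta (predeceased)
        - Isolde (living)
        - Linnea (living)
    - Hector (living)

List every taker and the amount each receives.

Bastian: ₹47,000; Rangi: ₹47,000; Soraya: ₹47,000; Hamish: ₹47,000; Isolde: ₹23,500; Linnea: ₹23,500; Hector: ₹47,000

The spouse counts as an additional share at the children's level, so there are 6 primary shares of ₹47,000. Bastian takes one such share (₹47,000).
The children's combined portion (₹235,000) is divided into 5 shares of ₹47,000: Rangi, Soraya, Hamish, and Hector each take ₹47,000; Greta's ₹47,000 share passes to Greta's issue.
Greta's share (₹47,000) is divided into 2 shares of ₹23,500: Isolde and Linnea each take ₹23,500.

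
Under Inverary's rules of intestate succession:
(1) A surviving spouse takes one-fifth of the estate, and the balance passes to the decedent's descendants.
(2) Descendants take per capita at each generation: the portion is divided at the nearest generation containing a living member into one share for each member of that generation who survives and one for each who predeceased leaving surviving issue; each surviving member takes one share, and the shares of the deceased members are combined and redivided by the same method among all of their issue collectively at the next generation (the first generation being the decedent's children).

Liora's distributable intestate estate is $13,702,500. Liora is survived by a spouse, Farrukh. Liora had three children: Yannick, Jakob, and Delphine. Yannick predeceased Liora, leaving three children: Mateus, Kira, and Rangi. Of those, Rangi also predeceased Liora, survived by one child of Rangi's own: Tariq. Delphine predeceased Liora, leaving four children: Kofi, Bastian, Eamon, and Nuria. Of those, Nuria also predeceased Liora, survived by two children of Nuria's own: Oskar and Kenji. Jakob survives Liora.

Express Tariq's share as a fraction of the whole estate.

Tariq receives 16/315 of the estate.

Farrukh takes one-fifth of $13,702,500 = $2,740,500. The remaining $10,962,000 passes to the descendants.
The descendants' portion ($10,962,000) is divided at the children's generation into 3 shares of $3,654,000. Jakob takes $3,654,000. The 2 shares of the deceased (Yannick and Delphine) are combined into a pool of $7,308,000.
That pool ($7,308,000) is divided at the grandchildren's generation into 7 shares of $1,044,000. Mateus, Kira, Kofi, Bastian, and Eamon each take $1,044,000. The 2 shares of the deceased (Rangi and Nuria) are combined into a pool of $2,088,000.
That pool ($2,088,000) is divided at the great-grandchildren's generation equally among Tariq, Oskar, and Kenji: $696,000 each.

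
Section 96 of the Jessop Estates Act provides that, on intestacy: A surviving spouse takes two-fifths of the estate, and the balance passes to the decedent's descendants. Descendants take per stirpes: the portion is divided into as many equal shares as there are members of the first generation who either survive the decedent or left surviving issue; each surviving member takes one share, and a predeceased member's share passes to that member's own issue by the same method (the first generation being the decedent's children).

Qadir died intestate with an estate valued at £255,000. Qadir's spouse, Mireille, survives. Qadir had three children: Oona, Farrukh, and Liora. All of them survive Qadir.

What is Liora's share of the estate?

Mireille takes two-fifths of £255,000 = £102,000. The remaining £153,000 passes to the descendants.
The descendants' portion (£153,000) is divided into 3 shares of £51,000: Oona, Farrukh, and Liora each take £51,000.

Liora receives £51,000.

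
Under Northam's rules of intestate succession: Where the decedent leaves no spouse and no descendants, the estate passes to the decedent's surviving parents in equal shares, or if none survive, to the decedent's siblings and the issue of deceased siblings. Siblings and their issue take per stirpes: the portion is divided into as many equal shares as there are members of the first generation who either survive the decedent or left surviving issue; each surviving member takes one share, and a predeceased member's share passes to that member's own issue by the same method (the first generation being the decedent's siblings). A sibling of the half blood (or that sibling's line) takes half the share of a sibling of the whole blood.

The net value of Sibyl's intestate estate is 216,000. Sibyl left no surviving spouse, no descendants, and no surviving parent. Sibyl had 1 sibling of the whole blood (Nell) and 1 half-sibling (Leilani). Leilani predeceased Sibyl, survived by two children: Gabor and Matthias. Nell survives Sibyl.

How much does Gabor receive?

The entire 216,000 passes to the siblings and their issue.
Counting each half-blood sibling's line as half a unit, there are 3/2 units in 216,000, so one unit is 144,000. Whole-blood lines (Nell) take 144,000 each; half-blood lines (Leilani) take 72,000 each.
Leilani's share (72,000) is divided into 2 shares of 36,000: Gabor and Matthias each take 36,000.

Gabor receives 36,000.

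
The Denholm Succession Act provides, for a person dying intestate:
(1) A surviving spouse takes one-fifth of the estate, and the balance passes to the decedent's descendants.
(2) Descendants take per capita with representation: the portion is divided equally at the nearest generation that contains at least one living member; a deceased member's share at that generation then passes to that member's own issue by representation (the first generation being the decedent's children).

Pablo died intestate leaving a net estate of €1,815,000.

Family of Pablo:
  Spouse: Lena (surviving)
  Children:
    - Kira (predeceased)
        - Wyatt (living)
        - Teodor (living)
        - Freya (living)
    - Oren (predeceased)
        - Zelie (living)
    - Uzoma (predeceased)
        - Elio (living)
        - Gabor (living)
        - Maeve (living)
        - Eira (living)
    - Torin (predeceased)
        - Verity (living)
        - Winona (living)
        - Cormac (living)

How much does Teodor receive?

Teodor receives €132,000.

Lena takes one-fifth of €1,815,000 = €363,000. The remaining €1,452,000 passes to the descendants.
No child survives, so the initial division is made at the grandchildren's generation.
The descendants' portion (€1,452,000) is divided into 11 shares of €132,000: Wyatt, Teodor, Freya, Zelie, Elio, Gabor, Maeve, Eira, Verity, Winona, and Cormac each take €132,000.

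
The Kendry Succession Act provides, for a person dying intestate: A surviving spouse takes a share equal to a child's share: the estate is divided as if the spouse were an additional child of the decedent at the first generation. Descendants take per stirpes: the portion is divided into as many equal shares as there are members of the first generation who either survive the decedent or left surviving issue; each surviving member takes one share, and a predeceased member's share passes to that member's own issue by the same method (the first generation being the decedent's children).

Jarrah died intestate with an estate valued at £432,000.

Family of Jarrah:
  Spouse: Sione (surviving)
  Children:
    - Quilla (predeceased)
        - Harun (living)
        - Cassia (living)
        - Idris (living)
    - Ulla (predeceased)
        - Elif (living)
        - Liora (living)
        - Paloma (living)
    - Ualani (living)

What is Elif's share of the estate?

Elif receives £36,000.

The spouse counts as an additional share at the children's level, so there are 4 primary shares of £108,000. Sione takes one such share (£108,000).
The children's combined portion (£324,000) is divided into 3 shares of £108,000: Ualani takes £108,000; Quilla's £108,000 share passes to Quilla's issue; Ulla's £108,000 share passes to Ulla's issue.
Quilla's share (£108,000) is divided into 3 shares of £36,000: Harun, Cassia, and Idris each take £36,000.
Ulla's share (£108,000) is divided into 3 shares of £36,000: Elif, Liora, and Paloma each take £36,000.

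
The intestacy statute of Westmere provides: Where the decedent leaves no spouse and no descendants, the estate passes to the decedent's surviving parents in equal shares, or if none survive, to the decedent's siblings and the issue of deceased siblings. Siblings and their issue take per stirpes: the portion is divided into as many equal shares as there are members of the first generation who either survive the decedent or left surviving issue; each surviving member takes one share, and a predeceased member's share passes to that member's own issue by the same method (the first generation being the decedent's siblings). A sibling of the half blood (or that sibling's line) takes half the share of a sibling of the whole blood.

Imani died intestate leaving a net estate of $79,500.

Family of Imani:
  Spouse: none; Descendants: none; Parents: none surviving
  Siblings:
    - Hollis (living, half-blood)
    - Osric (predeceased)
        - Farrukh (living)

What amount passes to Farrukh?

The entire $79,500 passes to the siblings and their issue.
Counting each half-blood sibling's line as half a unit, there are 3/2 units in $79,500, so one unit is $53,000. Whole-blood lines (Osric) take $53,000 each; half-blood lines (Hollis) take $26,500 each.
Osric's share ($53,000) passes entirely to Farrukh.

Farrukh receives $53,000.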